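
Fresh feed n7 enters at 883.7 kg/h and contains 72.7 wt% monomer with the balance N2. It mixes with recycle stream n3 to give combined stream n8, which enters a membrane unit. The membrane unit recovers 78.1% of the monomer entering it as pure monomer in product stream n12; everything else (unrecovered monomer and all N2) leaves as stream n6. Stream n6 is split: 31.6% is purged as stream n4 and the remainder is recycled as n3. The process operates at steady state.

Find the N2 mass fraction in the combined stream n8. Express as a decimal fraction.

N2 enters only via n7 and leaves only via the purge: 883.7×0.273 = 0.316×(N2 in n6), and the membrane unit passes all N2, so N2 in n8 = N2 in n6 = 763.45 kg/h.
monomer in n8: m_A = 883.7×0.727 + (1−0.316)·(1−0.781)·m_A, so m_A = 642.45/0.8502 = 755.64 kg/h.
n8 = 755.64 + 763.45 = 1519.1 kg/h.
N2 fraction in n8 = 763.45/1519.1 = 0.503.

0.503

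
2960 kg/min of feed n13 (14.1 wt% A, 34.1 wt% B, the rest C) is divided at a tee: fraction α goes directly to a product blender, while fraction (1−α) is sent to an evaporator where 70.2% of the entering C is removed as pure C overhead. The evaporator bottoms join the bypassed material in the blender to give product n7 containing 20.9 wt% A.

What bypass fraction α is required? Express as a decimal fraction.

All 2960×0.141 = 417.36 kg/min of A reaches n7, so n7 = 417.36/0.209 = 1996.9 kg/min and vapour = 963.06 kg/min.
The evaporator receives (1−α)·2960 of feed at 0.518 C and removes 0.702 of that C:
0.702×0.518×(1−α)×2960 = 963.06
(1−α) = 963.06/1076.4 = 0.8947;  α = 0.1053.

0.105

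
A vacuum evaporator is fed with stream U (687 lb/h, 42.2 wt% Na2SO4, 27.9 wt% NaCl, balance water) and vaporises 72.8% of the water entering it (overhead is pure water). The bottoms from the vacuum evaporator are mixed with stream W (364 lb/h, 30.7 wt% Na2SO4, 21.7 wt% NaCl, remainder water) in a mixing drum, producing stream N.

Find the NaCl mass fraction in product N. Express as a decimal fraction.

Vapour removed = 0.728×0.299×687 = 149.54 lb/h; concentrate = 537.46 lb/h.
NaCl reaching the mixer = 191.67 (from concentrate) + 364×0.217 = 270.66 lb/h.
Product flow = 537.46 + 364 = 901.46 lb/h; NaCl fraction = 0.300.

0.300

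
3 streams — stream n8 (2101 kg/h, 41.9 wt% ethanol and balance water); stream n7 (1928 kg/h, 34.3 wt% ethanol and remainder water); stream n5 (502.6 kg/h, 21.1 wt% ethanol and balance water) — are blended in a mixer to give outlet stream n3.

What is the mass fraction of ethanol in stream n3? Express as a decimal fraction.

0.3636

Total flow out = 2101 + 1928 + 502.6 = 4531.6 kg/h.
ethanol in = 2101×0.419 + 1928×0.343 + 502.6×0.211 = 1647.7 kg/h.
ethanol mass fraction in n3 = 1647.7/4531.6 = 0.3636.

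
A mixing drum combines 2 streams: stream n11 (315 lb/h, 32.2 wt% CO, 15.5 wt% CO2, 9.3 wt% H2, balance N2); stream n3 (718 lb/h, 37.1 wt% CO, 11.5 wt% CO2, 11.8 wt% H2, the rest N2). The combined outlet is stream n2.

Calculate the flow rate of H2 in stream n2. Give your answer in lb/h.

H2 out = H2 in = 315×0.093 + 718×0.118 = 114.02 lb/h.

114 lb/h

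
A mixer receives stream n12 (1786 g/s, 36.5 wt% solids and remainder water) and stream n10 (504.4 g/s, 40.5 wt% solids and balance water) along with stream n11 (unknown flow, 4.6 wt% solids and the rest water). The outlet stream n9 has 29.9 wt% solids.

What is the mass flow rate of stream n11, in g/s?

677.2 g/s

Let n11 be the unknown flow. Total out = 2290.4 + n11.
solids balance: 856.17 + 0.046·n11 = 0.299·(2290.4 + n11)
(0.046 − 0.299)·n11 = 0.299×2290.4 − 856.17 = -171.34
n11 = -171.34 / -0.253 = 677.24 g/s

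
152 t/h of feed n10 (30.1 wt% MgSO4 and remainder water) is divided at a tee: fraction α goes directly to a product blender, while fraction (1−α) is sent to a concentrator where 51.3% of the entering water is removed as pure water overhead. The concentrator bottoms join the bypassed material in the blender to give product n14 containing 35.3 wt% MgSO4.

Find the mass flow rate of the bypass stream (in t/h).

89.56 t/h

All 152×0.301 = 45.752 t/h of MgSO4 reaches n14, so n14 = 45.752/0.353 = 129.61 t/h and vapour = 22.391 t/h.
The evaporator receives (1−α)·152 of feed at 0.699 water and removes 0.513 of that water:
0.513×0.699×(1−α)×152 = 22.391
(1−α) = 22.391/54.505 = 0.4108;  α = 0.5892.
Bypass flow = 0.5892×152 = 89.558 t/h.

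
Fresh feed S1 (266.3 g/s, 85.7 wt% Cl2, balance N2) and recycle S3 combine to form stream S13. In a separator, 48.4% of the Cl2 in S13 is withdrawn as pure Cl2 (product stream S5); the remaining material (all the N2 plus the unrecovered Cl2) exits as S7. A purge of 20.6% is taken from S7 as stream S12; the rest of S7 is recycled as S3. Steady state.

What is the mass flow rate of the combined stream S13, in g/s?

N2 enters only via S1 and leaves only via the purge: 266.3×0.143 = 0.206×(N2 in S7), and the separator passes all N2, so N2 in S13 = N2 in S7 = 184.86 g/s.
Cl2 in S13: m_A = 266.3×0.857 + (1−0.206)·(1−0.484)·m_A, so m_A = 228.22/0.5903 = 386.62 g/s.
S13 = 386.62 + 184.86 = 571.48 g/s.

571.5 g/s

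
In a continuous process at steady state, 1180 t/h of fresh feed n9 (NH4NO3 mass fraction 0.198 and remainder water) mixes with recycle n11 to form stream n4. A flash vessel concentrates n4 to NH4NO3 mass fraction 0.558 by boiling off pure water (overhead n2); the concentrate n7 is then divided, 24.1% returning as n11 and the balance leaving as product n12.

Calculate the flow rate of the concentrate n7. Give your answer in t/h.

Overall NH4NO3 balance (none leaves overhead): NH4NO3 in fresh feed = NH4NO3 in product, i.e. 1180×0.198 = (1−0.241)·n7·0.558.
n7 = 233.64/(0.558×0.759) = 551.66 t/h.

551.7 t/h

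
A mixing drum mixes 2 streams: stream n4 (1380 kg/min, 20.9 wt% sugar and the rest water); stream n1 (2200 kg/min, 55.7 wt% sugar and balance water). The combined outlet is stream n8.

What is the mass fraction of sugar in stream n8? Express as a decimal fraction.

0.423

Total flow out = 1380 + 2200 = 3580 kg/min.
sugar in = 1380×0.209 + 2200×0.557 = 1513.8 kg/min.
sugar mass fraction in n8 = 1513.8/3580 = 0.423.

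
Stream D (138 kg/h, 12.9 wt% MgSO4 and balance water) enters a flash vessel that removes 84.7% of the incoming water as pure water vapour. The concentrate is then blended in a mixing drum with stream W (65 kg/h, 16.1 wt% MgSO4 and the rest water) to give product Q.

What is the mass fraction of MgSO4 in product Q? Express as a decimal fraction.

0.279

Vapour removed = 0.847×0.871×138 = 101.81 kg/h; concentrate = 36.192 kg/h.
MgSO4 reaching the mixer = 17.802 (from concentrate) + 65×0.161 = 28.267 kg/h.
Product flow = 36.192 + 65 = 101.19 kg/h; MgSO4 fraction = 0.279.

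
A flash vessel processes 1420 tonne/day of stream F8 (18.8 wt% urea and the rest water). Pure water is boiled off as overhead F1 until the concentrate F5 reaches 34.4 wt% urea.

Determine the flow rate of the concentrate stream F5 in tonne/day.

776 tonne/day

urea is conserved: 1420×0.188 = 266.96 tonne/day all reports to the concentrate.
Concentrate = 266.96/(target fraction) = 776.05 tonne/day.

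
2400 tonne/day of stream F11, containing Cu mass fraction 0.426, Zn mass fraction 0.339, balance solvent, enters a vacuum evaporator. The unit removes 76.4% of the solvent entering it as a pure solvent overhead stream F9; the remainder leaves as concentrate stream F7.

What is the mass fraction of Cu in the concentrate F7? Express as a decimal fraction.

Cu is not removed: 2400×0.426 = 1022.4 tonne/day of Cu enters F7.
solvent entering = 2400×0.235 = 564 tonne/day; overhead removed = 0.764×564 = 430.9 tonne/day.
Concentrate = 2400 − 430.9 = 1969.1 tonne/day.
Mass fraction = 1022.4/1969.1 = 0.519.

0.519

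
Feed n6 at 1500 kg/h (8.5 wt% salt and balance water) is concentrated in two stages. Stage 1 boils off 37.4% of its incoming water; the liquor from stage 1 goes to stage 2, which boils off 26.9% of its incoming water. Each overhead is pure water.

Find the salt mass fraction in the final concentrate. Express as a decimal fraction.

0.169

water in feed = 1500×0.915 = 1372.5 kg/h.
After stage 1: water left = (1−0.374)×1372.5 = 859.18; stream total = 986.68 kg/h.
After stage 2: water left = (1−0.269)×859.18 = 628.06; final concentrate = 755.56 kg/h.
salt fraction = 127.5/755.56 = 0.169.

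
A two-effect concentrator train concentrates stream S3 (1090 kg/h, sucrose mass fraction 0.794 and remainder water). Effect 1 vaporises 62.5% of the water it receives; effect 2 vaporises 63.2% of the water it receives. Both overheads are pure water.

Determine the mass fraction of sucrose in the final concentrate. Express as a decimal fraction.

0.965

water in feed = 1090×0.206 = 224.54 kg/h.
After stage 1: water left = (1−0.625)×224.54 = 84.202; stream total = 949.66 kg/h.
After stage 2: water left = (1−0.632)×84.202 = 30.987; final concentrate = 896.45 kg/h.
sucrose fraction = 865.46/896.45 = 0.965.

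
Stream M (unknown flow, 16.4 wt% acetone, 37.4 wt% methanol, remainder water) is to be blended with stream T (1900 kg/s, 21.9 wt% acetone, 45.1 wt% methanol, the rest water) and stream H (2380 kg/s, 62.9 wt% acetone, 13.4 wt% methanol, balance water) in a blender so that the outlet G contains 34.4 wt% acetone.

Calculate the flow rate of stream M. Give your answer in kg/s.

2449 kg/s

Let M be the unknown flow. Total out = 4280 + M.
acetone balance: 1913.1 + 0.164·M = 0.344·(4280 + M)
(0.164 − 0.344)·M = 0.344×4280 − 1913.1 = -440.8
M = -440.8 / -0.180 = 2448.9 kg/s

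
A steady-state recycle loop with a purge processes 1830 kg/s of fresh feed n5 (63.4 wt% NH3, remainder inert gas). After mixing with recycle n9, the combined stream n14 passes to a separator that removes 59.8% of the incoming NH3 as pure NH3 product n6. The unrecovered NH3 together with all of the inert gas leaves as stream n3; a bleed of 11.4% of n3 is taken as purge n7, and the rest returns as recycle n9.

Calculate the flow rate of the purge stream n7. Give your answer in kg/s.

inert gas enters only via n5 and leaves only via the purge: 1830×0.366 = 0.114×(inert gas in n3), and the separator passes all inert gas, so inert gas in n14 = inert gas in n3 = 5875.3 kg/s.
NH3 in n14: m_A = 1830×0.634 + (1−0.114)·(1−0.598)·m_A, so m_A = 1160.2/0.6438 = 1802.1 kg/s.
n3 = (1−0.598)×1802.1 + 5875.3 = 6599.7 kg/s.
Purge n7 = 0.114×6599.7 = 752.37 kg/s.

752.4 kg/s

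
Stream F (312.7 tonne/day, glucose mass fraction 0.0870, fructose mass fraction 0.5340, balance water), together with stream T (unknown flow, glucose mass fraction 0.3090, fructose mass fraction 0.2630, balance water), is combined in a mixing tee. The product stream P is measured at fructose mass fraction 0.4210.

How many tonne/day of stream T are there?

223.6 tonne/day

Let T be the unknown flow. Total out = 312.7 + T.
fructose balance: 166.98 + 0.263·T = 0.421·(312.7 + T)
(0.263 − 0.421)·T = 0.421×312.7 − 166.98 = -35.335
T = -35.335 / -0.158 = 223.64 tonne/day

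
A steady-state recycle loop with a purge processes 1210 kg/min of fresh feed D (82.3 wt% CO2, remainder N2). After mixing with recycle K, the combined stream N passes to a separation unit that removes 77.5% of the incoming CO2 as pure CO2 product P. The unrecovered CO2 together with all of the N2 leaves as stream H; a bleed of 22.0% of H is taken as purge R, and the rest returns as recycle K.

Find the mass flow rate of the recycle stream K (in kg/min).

N2 enters only via D and leaves only via the purge: 1210×0.177 = 0.220×(N2 in H), and the separation unit passes all N2, so N2 in N = N2 in H = 973.5 kg/min.
CO2 in N: m_A = 1210×0.823 + (1−0.220)·(1−0.775)·m_A, so m_A = 995.83/0.8245 = 1207.8 kg/min.
H = (1−0.775)×1207.8 + 973.5 = 1245.3 kg/min.
Recycle K = (1−0.220)×1245.3 = 971.3 kg/min.

971.3 kg/min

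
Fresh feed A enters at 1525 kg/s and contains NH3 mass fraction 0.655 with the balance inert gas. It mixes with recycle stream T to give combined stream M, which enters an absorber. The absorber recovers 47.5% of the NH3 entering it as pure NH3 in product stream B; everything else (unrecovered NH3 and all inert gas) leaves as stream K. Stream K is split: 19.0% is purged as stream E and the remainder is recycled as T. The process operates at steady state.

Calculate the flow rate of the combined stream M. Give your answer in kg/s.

inert gas enters only via A and leaves only via the purge: 1525×0.345 = 0.190×(inert gas in K), and the absorber passes all inert gas, so inert gas in M = inert gas in K = 2769.1 kg/s.
NH3 in M: m_A = 1525×0.655 + (1−0.190)·(1−0.475)·m_A, so m_A = 998.88/0.5747 = 1737.9 kg/s.
M = 1737.9 + 2769.1 = 4507 kg/s.

4507 kg/s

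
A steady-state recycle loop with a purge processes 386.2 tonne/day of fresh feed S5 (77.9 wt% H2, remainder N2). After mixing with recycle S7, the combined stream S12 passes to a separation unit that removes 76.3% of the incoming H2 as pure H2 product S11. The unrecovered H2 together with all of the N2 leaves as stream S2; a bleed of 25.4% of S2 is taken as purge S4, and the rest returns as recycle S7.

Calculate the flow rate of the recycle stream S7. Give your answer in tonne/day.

N2 enters only via S5 and leaves only via the purge: 386.2×0.221 = 0.254×(N2 in S2), and the separation unit passes all N2, so N2 in S12 = N2 in S2 = 336.02 tonne/day.
H2 in S12: m_A = 386.2×0.779 + (1−0.254)·(1−0.763)·m_A, so m_A = 300.85/0.8232 = 365.46 tonne/day.
S2 = (1−0.763)×365.46 + 336.02 = 422.64 tonne/day.
Recycle S7 = (1−0.254)×422.64 = 315.29 tonne/day.

315.3 tonne/day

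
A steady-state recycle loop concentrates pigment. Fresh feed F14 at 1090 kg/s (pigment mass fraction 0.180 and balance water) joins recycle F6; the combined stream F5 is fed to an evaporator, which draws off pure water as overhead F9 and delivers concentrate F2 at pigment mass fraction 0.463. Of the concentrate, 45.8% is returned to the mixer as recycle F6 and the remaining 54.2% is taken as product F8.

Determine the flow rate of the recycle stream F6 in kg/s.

358.1 kg/s

Overall pigment balance (none leaves overhead): pigment in fresh feed = pigment in product, i.e. 1090×0.180 = (1−0.458)·F2·0.463.
F2 = 196.2/(0.463×0.542) = 781.84 kg/s.
Recycle F6 = 0.458×781.84 = 358.08 kg/s.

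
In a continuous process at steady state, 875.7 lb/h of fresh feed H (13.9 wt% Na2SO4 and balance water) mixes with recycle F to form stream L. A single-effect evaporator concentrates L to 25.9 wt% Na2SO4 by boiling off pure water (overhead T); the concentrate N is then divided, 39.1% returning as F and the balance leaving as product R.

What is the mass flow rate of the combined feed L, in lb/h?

1177 lb/h

Overall Na2SO4 balance (none leaves overhead): Na2SO4 in fresh feed = Na2SO4 in product, i.e. 875.7×0.139 = (1−0.391)·N·0.259.
N = 121.72/(0.259×0.609) = 771.71 lb/h.
Recycle F = 0.391×771.71 = 301.74 lb/h.
Combined feed L = 875.7 + 301.74 = 1177.4 lb/h.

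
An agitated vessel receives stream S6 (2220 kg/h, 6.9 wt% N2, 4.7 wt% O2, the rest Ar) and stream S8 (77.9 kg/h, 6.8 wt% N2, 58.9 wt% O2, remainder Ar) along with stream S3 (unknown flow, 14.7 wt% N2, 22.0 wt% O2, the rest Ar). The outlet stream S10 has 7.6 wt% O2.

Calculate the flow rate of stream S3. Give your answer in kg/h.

169.6 kg/h

Let S3 be the unknown flow. Total out = 2297.9 + S3.
O2 balance: 150.22 + 0.220·S3 = 0.076·(2297.9 + S3)
(0.220 − 0.076)·S3 = 0.076×2297.9 − 150.22 = 24.417
S3 = 24.417 / 0.144 = 169.56 kg/h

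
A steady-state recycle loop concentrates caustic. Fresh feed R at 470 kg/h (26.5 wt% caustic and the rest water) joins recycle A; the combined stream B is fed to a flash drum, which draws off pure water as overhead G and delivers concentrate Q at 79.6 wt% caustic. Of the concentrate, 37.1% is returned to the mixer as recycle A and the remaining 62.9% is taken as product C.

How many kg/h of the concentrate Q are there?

248.8 kg/h

Overall caustic balance (none leaves overhead): caustic in fresh feed = caustic in product, i.e. 470×0.265 = (1−0.371)·Q·0.796.
Q = 124.55/(0.796×0.629) = 248.76 kg/h.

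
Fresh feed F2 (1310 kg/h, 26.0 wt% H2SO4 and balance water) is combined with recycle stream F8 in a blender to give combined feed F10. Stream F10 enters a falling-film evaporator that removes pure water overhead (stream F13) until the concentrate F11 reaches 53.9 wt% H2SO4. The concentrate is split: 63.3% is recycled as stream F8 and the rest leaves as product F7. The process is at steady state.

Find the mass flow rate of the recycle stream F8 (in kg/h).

1090 kg/h

Overall H2SO4 balance (none leaves overhead): H2SO4 in fresh feed = H2SO4 in product, i.e. 1310×0.260 = (1−0.633)·F11·0.539.
F11 = 340.6/(0.539×0.367) = 1721.8 kg/h.
Recycle F8 = 0.633×1721.8 = 1089.9 kg/h.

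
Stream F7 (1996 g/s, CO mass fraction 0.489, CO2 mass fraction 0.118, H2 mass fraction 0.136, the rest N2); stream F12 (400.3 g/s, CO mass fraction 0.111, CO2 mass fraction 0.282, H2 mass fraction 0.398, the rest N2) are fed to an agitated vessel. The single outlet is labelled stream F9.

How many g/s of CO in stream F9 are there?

1020 g/s

CO out = CO in = 1996×0.489 + 400.3×0.111 = 1020.5 g/s.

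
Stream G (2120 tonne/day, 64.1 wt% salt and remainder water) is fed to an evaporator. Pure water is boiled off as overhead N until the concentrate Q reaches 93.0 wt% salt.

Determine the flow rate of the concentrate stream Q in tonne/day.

salt is conserved: 2120×0.641 = 1358.9 tonne/day all reports to the concentrate.
Concentrate = 1358.9/(target fraction) = 1461.2 tonne/day.

1461 tonne/day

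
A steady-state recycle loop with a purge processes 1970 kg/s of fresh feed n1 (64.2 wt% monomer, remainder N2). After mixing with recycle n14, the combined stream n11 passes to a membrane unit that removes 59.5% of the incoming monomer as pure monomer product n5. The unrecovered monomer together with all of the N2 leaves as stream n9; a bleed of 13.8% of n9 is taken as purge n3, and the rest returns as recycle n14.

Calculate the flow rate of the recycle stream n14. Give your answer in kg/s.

N2 enters only via n1 and leaves only via the purge: 1970×0.358 = 0.138×(N2 in n9), and the membrane unit passes all N2, so N2 in n11 = N2 in n9 = 5110.6 kg/s.
monomer in n11: m_A = 1970×0.642 + (1−0.138)·(1−0.595)·m_A, so m_A = 1264.7/0.6509 = 1943.1 kg/s.
n9 = (1−0.595)×1943.1 + 5110.6 = 5897.5 kg/s.
Recycle n14 = (1−0.138)×5897.5 = 5083.7 kg/s.

5084 kg/s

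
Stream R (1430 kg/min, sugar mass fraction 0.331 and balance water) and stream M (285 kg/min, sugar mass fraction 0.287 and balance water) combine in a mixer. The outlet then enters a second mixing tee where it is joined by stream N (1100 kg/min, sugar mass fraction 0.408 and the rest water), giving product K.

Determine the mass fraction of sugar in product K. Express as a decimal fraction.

Overall, product flow = 2815 kg/min.
sugar in = 1430×0.331 + 285×0.287 + 1100×0.408 = 1003.9 kg/min.
sugar fraction in K = 0.357.

0.357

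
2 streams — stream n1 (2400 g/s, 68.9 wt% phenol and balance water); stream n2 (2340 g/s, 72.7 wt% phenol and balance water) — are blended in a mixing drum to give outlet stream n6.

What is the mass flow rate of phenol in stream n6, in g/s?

phenol out = phenol in = 2400×0.689 + 2340×0.727 = 3354.8 g/s.

3355 g/s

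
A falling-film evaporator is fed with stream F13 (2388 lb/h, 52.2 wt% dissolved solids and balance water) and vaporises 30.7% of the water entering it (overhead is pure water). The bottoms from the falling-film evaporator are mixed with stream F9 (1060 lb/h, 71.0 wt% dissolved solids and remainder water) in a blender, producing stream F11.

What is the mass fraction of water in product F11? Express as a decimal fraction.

Vapour removed = 0.307×0.478×2388 = 350.43 lb/h; concentrate = 2037.6 lb/h.
water reaching the mixer = 791.03 (from concentrate) + 1060×0.290 = 1098.4 lb/h.
Product flow = 2037.6 + 1060 = 3097.6 lb/h; water fraction = 0.355.

0.355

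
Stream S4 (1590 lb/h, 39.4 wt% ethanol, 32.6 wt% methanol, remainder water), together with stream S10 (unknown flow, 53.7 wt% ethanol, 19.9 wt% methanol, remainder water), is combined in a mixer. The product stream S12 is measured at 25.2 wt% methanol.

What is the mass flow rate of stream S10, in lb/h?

2220 lb/h

Let S10 be the unknown flow. Total out = 1590 + S10.
methanol balance: 518.34 + 0.199·S10 = 0.252·(1590 + S10)
(0.199 − 0.252)·S10 = 0.252×1590 − 518.34 = -117.66
S10 = -117.66 / -0.053 = 2220 lb/h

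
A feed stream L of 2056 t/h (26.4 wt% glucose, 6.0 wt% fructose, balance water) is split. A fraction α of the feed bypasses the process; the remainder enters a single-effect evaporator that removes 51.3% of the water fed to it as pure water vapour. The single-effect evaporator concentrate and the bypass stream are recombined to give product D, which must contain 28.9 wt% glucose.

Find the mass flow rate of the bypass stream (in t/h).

All 2056×0.264 = 542.78 t/h of glucose reaches D, so D = 542.78/0.289 = 1878.1 t/h and vapour = 177.85 t/h.
The evaporator receives (1−α)·2056 of feed at 0.676 water and removes 0.513 of that water:
0.513×0.676×(1−α)×2056 = 177.85
(1−α) = 177.85/713 = 0.2494;  α = 0.7506.
Bypass flow = 0.7506×2056 = 1543.1 t/h.

1543 t/h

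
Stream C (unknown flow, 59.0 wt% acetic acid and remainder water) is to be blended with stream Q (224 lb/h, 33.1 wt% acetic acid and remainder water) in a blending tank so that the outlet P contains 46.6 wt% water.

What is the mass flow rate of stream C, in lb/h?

812 lb/h

Let C be the unknown flow. Total out = 224 + C.
water balance: 149.86 + 0.410·C = 0.466·(224 + C)
(0.410 − 0.466)·C = 0.466×224 − 149.86 = -45.472
C = -45.472 / -0.056 = 812 lb/h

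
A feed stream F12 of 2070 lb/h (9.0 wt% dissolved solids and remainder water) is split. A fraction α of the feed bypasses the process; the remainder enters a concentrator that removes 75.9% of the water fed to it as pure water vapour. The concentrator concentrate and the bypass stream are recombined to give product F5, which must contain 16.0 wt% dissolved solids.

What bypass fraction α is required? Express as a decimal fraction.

0.367

All 2070×0.090 = 186.3 lb/h of dissolved solids reaches F5, so F5 = 186.3/0.160 = 1164.4 lb/h and vapour = 905.63 lb/h.
The evaporator receives (1−α)·2070 of feed at 0.910 water and removes 0.759 of that water:
0.759×0.910×(1−α)×2070 = 905.63
(1−α) = 905.63/1429.7 = 0.6334;  α = 0.3666.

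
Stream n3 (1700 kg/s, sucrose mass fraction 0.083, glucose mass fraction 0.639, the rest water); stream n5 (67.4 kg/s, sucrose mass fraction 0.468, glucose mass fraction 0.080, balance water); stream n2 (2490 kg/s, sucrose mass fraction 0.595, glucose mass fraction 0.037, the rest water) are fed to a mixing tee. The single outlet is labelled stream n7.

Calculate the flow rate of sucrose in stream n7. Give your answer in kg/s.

sucrose out = sucrose in = 1700×0.083 + 67.4×0.468 + 2490×0.595 = 1654.2 kg/s.

1654 kg/s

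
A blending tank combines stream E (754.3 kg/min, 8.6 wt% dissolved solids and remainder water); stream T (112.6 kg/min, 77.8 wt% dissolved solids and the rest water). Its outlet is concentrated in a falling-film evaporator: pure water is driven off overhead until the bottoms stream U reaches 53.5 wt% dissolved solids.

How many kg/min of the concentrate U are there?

dissolved solids entering = 754.3×0.086 + 112.6×0.778 = 152.47 kg/min.
All dissolved solids reports to U, so U = 152.47/0.535 = 285 kg/min.

285 kg/min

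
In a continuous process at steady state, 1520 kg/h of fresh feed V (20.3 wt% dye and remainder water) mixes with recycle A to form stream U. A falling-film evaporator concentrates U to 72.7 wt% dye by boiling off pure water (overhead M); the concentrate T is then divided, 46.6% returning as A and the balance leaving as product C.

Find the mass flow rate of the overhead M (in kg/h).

Overall dye balance (none leaves overhead): dye in fresh feed = dye in product, i.e. 1520×0.203 = (1−0.466)·T·0.727.
T = 308.56/(0.727×0.534) = 794.81 kg/h.
Recycle A = 0.466×794.81 = 370.38 kg/h.
Combined feed U = 1520 + 370.38 = 1890.4 kg/h.
Overhead M = U − T = 1890.4 − 794.81 = 1095.6 kg/h.

1096 kg/h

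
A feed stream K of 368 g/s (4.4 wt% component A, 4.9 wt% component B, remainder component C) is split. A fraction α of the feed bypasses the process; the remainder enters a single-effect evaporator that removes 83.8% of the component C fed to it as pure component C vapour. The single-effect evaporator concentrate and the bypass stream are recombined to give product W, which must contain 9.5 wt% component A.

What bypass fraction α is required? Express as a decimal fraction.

0.294

All 368×0.044 = 16.192 g/s of component A reaches W, so W = 16.192/0.095 = 170.44 g/s and vapour = 197.56 g/s.
The evaporator receives (1−α)·368 of feed at 0.907 component C and removes 0.838 of that component C:
0.838×0.907×(1−α)×368 = 197.56
(1−α) = 197.56/279.7 = 0.7063;  α = 0.2937.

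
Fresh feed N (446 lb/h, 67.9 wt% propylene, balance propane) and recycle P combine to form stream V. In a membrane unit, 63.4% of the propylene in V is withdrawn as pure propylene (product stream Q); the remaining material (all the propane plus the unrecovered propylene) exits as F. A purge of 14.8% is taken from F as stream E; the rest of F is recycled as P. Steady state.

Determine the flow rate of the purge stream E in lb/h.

167 lb/h

propane enters only via N and leaves only via the purge: 446×0.321 = 0.148×(propane in F), and the membrane unit passes all propane, so propane in V = propane in F = 967.34 lb/h.
propylene in V: m_A = 446×0.679 + (1−0.148)·(1−0.634)·m_A, so m_A = 302.83/0.6882 = 440.06 lb/h.
F = (1−0.634)×440.06 + 967.34 = 1128.4 lb/h.
Purge E = 0.148×1128.4 = 167 lb/h.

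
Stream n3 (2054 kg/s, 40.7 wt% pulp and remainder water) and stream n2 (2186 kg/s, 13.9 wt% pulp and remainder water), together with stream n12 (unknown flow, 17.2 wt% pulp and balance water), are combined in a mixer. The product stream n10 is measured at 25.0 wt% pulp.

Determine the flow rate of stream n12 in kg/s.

Let n12 be the unknown flow. Total out = 4240 + n12.
pulp balance: 1139.8 + 0.172·n12 = 0.250·(4240 + n12)
(0.172 − 0.250)·n12 = 0.250×4240 − 1139.8 = -79.832
n12 = -79.832 / -0.078 = 1023.5 kg/s

1023 kg/s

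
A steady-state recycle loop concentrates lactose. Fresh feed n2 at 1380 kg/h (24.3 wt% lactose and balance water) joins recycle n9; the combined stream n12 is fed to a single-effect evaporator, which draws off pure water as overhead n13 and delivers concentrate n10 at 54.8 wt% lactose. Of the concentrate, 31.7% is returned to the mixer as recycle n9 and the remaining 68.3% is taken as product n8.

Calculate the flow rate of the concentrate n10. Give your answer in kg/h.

896 kg/h

Overall lactose balance (none leaves overhead): lactose in fresh feed = lactose in product, i.e. 1380×0.243 = (1−0.317)·n10·0.548.
n10 = 335.34/(0.548×0.683) = 895.95 kg/h.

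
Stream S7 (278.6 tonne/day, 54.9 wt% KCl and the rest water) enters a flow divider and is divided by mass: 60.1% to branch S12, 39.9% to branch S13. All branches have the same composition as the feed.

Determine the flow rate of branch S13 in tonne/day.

Branch S13 flow = 0.399×278.6 = 111.16 tonne/day.

111.2 tonne/day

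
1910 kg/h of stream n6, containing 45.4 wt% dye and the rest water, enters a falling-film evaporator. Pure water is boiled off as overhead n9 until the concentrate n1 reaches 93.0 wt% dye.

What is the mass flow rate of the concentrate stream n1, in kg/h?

932.4 kg/h

dye is conserved: 1910×0.454 = 867.14 kg/h all reports to the concentrate.
Concentrate = 867.14/(target fraction) = 932.41 kg/h.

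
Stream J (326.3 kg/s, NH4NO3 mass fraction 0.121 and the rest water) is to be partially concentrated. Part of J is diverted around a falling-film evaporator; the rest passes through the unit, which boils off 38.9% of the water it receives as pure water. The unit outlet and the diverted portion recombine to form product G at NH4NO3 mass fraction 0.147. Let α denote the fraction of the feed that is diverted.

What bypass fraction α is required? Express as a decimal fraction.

All 326.3×0.121 = 39.482 kg/s of NH4NO3 reaches G, so G = 39.482/0.147 = 268.59 kg/s and vapour = 57.713 kg/s.
The evaporator receives (1−α)·326.3 of feed at 0.879 water and removes 0.389 of that water:
0.389×0.879×(1−α)×326.3 = 57.713
(1−α) = 57.713/111.57 = 0.5173;  α = 0.4827.

0.483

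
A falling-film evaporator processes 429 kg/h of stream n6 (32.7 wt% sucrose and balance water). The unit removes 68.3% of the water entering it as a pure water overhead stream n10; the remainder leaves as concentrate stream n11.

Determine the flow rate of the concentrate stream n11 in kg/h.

231.8 kg/h

water entering = 429×0.673 = 288.72 kg/h; overhead removed = 0.683×288.72 = 197.19 kg/h.
Concentrate = 429 − 197.19 = 231.81 kg/h.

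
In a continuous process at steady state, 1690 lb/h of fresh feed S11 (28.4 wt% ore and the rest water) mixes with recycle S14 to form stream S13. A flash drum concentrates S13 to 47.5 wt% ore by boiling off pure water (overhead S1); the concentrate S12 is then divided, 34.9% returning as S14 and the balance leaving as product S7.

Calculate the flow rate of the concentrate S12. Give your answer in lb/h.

Overall ore balance (none leaves overhead): ore in fresh feed = ore in product, i.e. 1690×0.284 = (1−0.349)·S12·0.475.
S12 = 479.96/(0.475×0.651) = 1552.1 lb/h.

1552 lb/h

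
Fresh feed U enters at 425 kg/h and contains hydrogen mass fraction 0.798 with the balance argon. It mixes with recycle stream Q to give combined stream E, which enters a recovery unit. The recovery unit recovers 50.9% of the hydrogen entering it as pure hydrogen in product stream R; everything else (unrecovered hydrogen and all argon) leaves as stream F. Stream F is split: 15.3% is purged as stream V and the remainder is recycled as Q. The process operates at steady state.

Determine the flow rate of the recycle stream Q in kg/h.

argon enters only via U and leaves only via the purge: 425×0.202 = 0.153×(argon in F), and the recovery unit passes all argon, so argon in E = argon in F = 561.11 kg/h.
hydrogen in E: m_A = 425×0.798 + (1−0.153)·(1−0.509)·m_A, so m_A = 339.15/0.5841 = 580.61 kg/h.
F = (1−0.509)×580.61 + 561.11 = 846.19 kg/h.
Recycle Q = (1−0.153)×846.19 = 716.73 kg/h.

716.7 kg/h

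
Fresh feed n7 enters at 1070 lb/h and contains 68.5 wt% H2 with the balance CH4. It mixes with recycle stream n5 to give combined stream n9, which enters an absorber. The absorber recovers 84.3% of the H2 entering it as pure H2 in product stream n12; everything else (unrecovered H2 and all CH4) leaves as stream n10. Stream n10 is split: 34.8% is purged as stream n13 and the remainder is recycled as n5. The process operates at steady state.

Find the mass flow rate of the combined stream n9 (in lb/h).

CH4 enters only via n7 and leaves only via the purge: 1070×0.315 = 0.348×(CH4 in n10), and the absorber passes all CH4, so CH4 in n9 = CH4 in n10 = 968.53 lb/h.
H2 in n9: m_A = 1070×0.685 + (1−0.348)·(1−0.843)·m_A, so m_A = 732.95/0.8976 = 816.53 lb/h.
n9 = 816.53 + 968.53 = 1785.1 lb/h.

1785 lb/h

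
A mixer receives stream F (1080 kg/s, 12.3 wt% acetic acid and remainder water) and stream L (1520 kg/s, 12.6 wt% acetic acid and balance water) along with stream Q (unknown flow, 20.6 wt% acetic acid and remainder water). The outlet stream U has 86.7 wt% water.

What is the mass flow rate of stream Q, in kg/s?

293.7 kg/s

Let Q be the unknown flow. Total out = 2600 + Q.
water balance: 2275.6 + 0.794·Q = 0.867·(2600 + Q)
(0.794 − 0.867)·Q = 0.867×2600 − 2275.6 = -21.44
Q = -21.44 / -0.073 = 293.7 kg/s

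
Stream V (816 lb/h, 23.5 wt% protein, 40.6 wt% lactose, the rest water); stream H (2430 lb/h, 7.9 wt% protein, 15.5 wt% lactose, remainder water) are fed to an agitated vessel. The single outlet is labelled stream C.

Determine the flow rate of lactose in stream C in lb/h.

707.9 lb/h

lactose out = lactose in = 816×0.406 + 2430×0.155 = 707.95 lb/h.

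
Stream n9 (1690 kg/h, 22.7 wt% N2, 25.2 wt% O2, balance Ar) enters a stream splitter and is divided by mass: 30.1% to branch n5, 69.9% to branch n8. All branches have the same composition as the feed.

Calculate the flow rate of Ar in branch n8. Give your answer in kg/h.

615.5 kg/h

Branch n8 total = 0.699×1690 = 1181.3 kg/h.
Ar in n8 = 0.521×1181.3 = 615.46 kg/h.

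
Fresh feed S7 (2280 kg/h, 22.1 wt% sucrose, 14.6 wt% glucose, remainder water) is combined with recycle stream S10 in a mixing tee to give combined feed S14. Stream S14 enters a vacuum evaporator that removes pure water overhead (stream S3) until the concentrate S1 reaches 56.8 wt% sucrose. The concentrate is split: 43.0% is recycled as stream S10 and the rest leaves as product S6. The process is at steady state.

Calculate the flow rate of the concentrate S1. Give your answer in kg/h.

1556 kg/h

Overall sucrose balance (none leaves overhead): sucrose in fresh feed = sucrose in product, i.e. 2280×0.221 = (1−0.430)·S1·0.568.
S1 = 503.88/(0.568×0.570) = 1556.3 kg/h.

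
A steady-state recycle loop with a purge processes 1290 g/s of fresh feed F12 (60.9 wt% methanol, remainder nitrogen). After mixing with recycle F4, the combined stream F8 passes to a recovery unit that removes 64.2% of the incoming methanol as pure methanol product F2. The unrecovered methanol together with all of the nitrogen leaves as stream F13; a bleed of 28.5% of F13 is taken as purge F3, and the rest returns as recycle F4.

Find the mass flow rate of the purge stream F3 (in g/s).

nitrogen enters only via F12 and leaves only via the purge: 1290×0.391 = 0.285×(nitrogen in F13), and the recovery unit passes all nitrogen, so nitrogen in F8 = nitrogen in F13 = 1769.8 g/s.
methanol in F8: m_A = 1290×0.609 + (1−0.285)·(1−0.642)·m_A, so m_A = 785.61/0.7440 = 1055.9 g/s.
F13 = (1−0.642)×1055.9 + 1769.8 = 2147.8 g/s.
Purge F3 = 0.285×2147.8 = 612.12 g/s.

612.1 g/s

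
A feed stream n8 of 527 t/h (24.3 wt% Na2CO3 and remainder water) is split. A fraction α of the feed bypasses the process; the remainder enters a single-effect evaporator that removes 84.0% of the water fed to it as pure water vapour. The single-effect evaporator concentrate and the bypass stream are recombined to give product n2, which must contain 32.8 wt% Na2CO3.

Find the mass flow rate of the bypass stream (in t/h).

All 527×0.243 = 128.06 t/h of Na2CO3 reaches n2, so n2 = 128.06/0.328 = 390.43 t/h and vapour = 136.57 t/h.
The evaporator receives (1−α)·527 of feed at 0.757 water and removes 0.840 of that water:
0.840×0.757×(1−α)×527 = 136.57
(1−α) = 136.57/335.11 = 0.4075;  α = 0.5925.
Bypass flow = 0.5925×527 = 312.23 t/h.

312.2 t/h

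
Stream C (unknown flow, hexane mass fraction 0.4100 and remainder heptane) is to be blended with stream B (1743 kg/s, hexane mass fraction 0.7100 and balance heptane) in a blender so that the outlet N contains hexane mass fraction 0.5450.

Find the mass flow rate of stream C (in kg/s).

Let C be the unknown flow. Total out = 1743 + C.
hexane balance: 1237.5 + 0.410·C = 0.545·(1743 + C)
(0.410 − 0.545)·C = 0.545×1743 − 1237.5 = -287.59
C = -287.59 / -0.135 = 2130.3 kg/s

2130 kg/s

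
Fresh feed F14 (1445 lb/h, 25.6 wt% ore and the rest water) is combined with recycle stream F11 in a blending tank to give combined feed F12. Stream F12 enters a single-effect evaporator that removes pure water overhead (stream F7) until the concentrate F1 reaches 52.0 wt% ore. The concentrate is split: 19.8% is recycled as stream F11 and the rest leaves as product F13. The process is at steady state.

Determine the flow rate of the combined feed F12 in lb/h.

1621 lb/h

Overall ore balance (none leaves overhead): ore in fresh feed = ore in product, i.e. 1445×0.256 = (1−0.198)·F1·0.520.
F1 = 369.92/(0.520×0.802) = 887.01 lb/h.
Recycle F11 = 0.198×887.01 = 175.63 lb/h.
Combined feed F12 = 1445 + 175.63 = 1620.6 lb/h.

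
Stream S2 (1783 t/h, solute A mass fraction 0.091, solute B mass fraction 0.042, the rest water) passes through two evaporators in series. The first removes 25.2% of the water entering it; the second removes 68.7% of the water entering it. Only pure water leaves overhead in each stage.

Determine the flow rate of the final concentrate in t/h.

water in feed = 1783×0.867 = 1545.9 t/h.
After stage 1: water left = (1−0.252)×1545.9 = 1156.3; stream total = 1393.4 t/h.
After stage 2: water left = (1−0.687)×1156.3 = 361.92; final concentrate = 599.06 t/h.

599.1 t/h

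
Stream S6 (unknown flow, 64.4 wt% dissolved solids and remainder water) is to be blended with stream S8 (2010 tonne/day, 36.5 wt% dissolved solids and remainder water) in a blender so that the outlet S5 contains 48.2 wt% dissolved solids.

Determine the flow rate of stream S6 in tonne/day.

Let S6 be the unknown flow. Total out = 2010 + S6.
dissolved solids balance: 733.65 + 0.644·S6 = 0.482·(2010 + S6)
(0.644 − 0.482)·S6 = 0.482×2010 − 733.65 = 235.17
S6 = 235.17 / 0.162 = 1451.7 tonne/day

1452 tonne/day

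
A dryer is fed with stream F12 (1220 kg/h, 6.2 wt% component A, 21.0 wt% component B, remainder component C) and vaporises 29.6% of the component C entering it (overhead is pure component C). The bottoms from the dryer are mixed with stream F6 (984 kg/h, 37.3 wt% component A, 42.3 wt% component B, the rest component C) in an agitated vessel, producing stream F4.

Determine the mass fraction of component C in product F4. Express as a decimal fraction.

Vapour removed = 0.296×0.728×1220 = 262.9 kg/h; concentrate = 957.1 kg/h.
component C reaching the mixer = 625.26 (from concentrate) + 984×0.204 = 826 kg/h.
Product flow = 957.1 + 984 = 1941.1 kg/h; component C fraction = 0.4255.

0.4255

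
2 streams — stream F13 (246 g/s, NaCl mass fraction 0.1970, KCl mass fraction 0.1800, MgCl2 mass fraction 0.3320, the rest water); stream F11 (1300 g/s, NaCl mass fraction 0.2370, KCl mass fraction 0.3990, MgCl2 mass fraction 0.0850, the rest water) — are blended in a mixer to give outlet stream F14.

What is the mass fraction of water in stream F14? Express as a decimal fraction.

Total flow out = 246 + 1300 = 1546 g/s.
water in = 246×0.291 + 1300×0.279 = 434.29 g/s.
water mass fraction in F14 = 434.29/1546 = 0.2809.

0.2809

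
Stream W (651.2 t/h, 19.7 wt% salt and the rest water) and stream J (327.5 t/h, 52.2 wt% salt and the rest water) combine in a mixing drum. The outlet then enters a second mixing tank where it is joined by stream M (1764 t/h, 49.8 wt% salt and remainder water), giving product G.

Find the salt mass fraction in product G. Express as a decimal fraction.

Overall, product flow = 2742.7 t/h.
salt in = 651.2×0.197 + 327.5×0.522 + 1764×0.498 = 1177.7 t/h.
salt fraction in G = 0.4294.

0.4294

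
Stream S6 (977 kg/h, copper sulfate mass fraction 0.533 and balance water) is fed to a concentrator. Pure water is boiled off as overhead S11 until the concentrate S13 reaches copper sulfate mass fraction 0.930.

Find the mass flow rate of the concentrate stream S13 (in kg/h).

559.9 kg/h

copper sulfate is conserved: 977×0.533 = 520.74 kg/h all reports to the concentrate.
Concentrate = 520.74/(target fraction) = 559.94 kg/h.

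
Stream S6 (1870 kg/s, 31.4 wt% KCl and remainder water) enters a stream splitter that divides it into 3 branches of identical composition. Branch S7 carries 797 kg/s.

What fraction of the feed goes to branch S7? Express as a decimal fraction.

Fraction to S7 = 797/1870 = 0.4262.

0.426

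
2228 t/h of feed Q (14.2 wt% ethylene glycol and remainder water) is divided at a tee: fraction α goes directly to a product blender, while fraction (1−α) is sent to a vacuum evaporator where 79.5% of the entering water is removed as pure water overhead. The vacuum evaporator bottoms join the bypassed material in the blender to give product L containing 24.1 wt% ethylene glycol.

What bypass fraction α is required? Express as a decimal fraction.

All 2228×0.142 = 316.38 t/h of ethylene glycol reaches L, so L = 316.38/0.241 = 1312.8 t/h and vapour = 915.24 t/h.
The evaporator receives (1−α)·2228 of feed at 0.858 water and removes 0.795 of that water:
0.795×0.858×(1−α)×2228 = 915.24
(1−α) = 915.24/1519.7 = 0.6022;  α = 0.3978.

0.398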